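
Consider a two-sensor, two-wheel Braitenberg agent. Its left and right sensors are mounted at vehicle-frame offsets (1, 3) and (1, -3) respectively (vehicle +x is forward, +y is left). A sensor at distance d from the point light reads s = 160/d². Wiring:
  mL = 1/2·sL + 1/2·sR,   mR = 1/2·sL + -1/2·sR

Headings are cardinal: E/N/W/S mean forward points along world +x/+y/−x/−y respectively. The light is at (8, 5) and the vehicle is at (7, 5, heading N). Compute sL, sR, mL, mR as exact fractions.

left sensor world pos  = (4, 6); dL² = 17
right sensor world pos = (10, 6); dR² = 5
sL = 160/17 = 160/17
sR = 160/5 = 32
mL = 1/2·sL + 1/2·sR = 352/17
mR = 1/2·sL + -1/2·sR = -192/17

160/17 32 352/17 -192/17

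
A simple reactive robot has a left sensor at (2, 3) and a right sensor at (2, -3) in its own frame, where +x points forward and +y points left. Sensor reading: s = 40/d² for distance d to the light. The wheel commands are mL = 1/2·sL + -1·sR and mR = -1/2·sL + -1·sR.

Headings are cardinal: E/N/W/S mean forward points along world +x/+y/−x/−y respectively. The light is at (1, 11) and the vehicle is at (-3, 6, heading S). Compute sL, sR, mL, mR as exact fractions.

left sensor world pos  = (0, 4); dL² = 50
right sensor world pos = (-6, 4); dR² = 98
sL = 40/50 = 4/5
sR = 40/98 = 20/49
mL = 1/2·sL + -1·sR = -2/245
mR = -1/2·sL + -1·sR = -198/245

4/5 20/49 -2/245 -198/245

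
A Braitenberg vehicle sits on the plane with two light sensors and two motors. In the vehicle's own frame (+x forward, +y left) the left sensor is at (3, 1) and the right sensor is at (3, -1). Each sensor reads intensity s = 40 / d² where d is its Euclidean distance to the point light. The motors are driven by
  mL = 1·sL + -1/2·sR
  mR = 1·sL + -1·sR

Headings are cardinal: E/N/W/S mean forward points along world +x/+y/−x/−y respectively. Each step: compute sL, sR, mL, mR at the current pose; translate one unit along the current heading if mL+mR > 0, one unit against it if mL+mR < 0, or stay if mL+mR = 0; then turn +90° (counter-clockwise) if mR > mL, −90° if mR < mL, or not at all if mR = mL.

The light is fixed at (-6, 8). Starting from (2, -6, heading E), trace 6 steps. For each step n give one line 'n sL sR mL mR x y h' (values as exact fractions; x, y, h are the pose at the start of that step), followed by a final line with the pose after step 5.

0 4/29 20/173 402/5017 112/5017 2 -6 E
1 40/389 40/353 6340/137317 -1440/137317 3 -6 S
2 10/73 5/29 215/4234 -75/2117 3 -7 W
3 40/193 8/45 1028/8685 256/8685 2 -7 N
4 4/29 20/173 402/5017 112/5017 2 -6 E
5 40/389 40/353 6340/137317 -1440/137317 3 -6 S
final 3 -7 W

n=0: pose=(2,-6,E); sL=4/29, sR=20/173; mL=402/5017, mR=112/5017; mL+mR=514/5017 → advance +1; mR−mL=-10/173 → turn -1·90°
n=1: pose=(3,-6,S); sL=40/389, sR=40/353; mL=6340/137317, mR=-1440/137317; mL+mR=4900/137317 → advance +1; mR−mL=-20/353 → turn -1·90°
n=2: pose=(3,-7,W); sL=10/73, sR=5/29; mL=215/4234, mR=-75/2117; mL+mR=65/4234 → advance +1; mR−mL=-5/58 → turn -1·90°
n=3: pose=(2,-7,N); sL=40/193, sR=8/45; mL=1028/8685, mR=256/8685; mL+mR=428/2895 → advance +1; mR−mL=-4/45 → turn -1·90°
n=4: pose=(2,-6,E); sL=4/29, sR=20/173; mL=402/5017, mR=112/5017; mL+mR=514/5017 → advance +1; mR−mL=-10/173 → turn -1·90°
n=5: pose=(3,-6,S); sL=40/389, sR=40/353; mL=6340/137317, mR=-1440/137317; mL+mR=4900/137317 → advance +1; mR−mL=-20/353 → turn -1·90°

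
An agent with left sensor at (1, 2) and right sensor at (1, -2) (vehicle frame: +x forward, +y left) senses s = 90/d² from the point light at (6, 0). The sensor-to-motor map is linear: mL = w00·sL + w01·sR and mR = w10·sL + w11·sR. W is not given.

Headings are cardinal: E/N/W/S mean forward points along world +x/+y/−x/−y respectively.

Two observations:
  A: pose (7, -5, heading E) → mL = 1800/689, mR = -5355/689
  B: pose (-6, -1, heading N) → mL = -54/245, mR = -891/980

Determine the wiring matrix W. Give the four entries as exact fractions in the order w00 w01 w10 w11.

1/2 -1/2 -1 -1/2

obs A: pose=(7,-5,E) → sL=90/13, sR=90/53, mL=1800/689, mR=-5355/689
obs B: pose=(-6,-1,N) → sL=45/98, sR=9/10, mL=-54/245, mR=-891/980
sensor matrix S = [[90/13, 90/53], [45/98, 9/10]]; det S = 184032/33761
solve [mL_A; mL_B] = S·[w00; w01] and [mR_A; mR_B] = S·[w10; w11]:
  w00 = 1/2, w01 = -1/2, w10 = -1, w11 = -1/2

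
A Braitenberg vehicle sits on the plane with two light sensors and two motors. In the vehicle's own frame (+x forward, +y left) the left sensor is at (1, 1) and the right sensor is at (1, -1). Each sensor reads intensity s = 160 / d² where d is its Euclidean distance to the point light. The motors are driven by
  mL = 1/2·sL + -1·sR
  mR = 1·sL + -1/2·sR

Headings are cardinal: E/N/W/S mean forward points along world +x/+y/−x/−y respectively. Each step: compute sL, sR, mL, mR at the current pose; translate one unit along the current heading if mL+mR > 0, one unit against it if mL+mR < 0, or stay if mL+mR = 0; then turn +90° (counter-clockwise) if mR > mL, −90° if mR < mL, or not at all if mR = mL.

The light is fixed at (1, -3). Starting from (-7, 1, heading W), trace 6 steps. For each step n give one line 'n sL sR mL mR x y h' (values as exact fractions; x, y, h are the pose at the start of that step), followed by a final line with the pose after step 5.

n=0: pose=(-7,1,W); sL=16/9, sR=80/53; mL=-296/477, mR=488/477; mL+mR=64/159 → advance +1; mR−mL=784/477 → turn +1·90°
n=1: pose=(-8,1,S); sL=160/73, sR=160/109; mL=-2960/7957, mR=11600/7957; mL+mR=8640/7957 → advance +1; mR−mL=14560/7957 → turn +1·90°
n=2: pose=(-8,0,E); sL=2, sR=40/17; mL=-23/17, mR=14/17; mL+mR=-9/17 → advance -1; mR−mL=37/17 → turn +1·90°
n=3: pose=(-9,0,N); sL=160/137, sR=160/97; mL=-14160/13289, mR=4560/13289; mL+mR=-9600/13289 → advance -1; mR−mL=18720/13289 → turn +1·90°
n=4: pose=(-9,-1,W); sL=80/61, sR=16/13; mL=-456/793, mR=552/793; mL+mR=96/793 → advance +1; mR−mL=1008/793 → turn +1·90°
n=5: pose=(-10,-1,S); sL=160/101, sR=32/29; mL=-912/2929, mR=3024/2929; mL+mR=2112/2929 → advance +1; mR−mL=3936/2929 → turn +1·90°

0 16/9 80/53 -296/477 488/477 -7 1 W
1 160/73 160/109 -2960/7957 11600/7957 -8 1 S
2 2 40/17 -23/17 14/17 -8 0 E
3 160/137 160/97 -14160/13289 4560/13289 -9 0 N
4 80/61 16/13 -456/793 552/793 -9 -1 W
5 160/101 32/29 -912/2929 3024/2929 -10 -1 S
final -10 -2 E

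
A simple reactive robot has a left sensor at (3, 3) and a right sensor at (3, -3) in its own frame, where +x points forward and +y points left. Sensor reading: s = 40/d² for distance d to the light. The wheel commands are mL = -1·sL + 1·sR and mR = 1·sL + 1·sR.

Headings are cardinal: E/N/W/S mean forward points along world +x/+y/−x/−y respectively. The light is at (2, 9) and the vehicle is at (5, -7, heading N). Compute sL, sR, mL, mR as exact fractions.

left sensor world pos  = (2, -4); dL² = 169
right sensor world pos = (8, -4); dR² = 205
sL = 40/169 = 40/169
sR = 40/205 = 8/41
mL = -1·sL + 1·sR = -288/6929
mR = 1·sL + 1·sR = 2992/6929

40/169 8/41 -288/6929 2992/6929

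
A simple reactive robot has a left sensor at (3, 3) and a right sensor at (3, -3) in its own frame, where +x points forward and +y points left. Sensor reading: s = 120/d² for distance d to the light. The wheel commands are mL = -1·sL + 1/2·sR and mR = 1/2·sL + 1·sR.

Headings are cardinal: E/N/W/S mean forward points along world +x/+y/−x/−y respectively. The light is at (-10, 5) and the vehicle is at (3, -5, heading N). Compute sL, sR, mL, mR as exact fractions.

120/149 24/61 -5532/9089 7236/9089

left sensor world pos  = (0, -2); dL² = 149
right sensor world pos = (6, -2); dR² = 305
sL = 120/149 = 120/149
sR = 120/305 = 24/61
mL = -1·sL + 1/2·sR = -5532/9089
mR = 1/2·sL + 1·sR = 7236/9089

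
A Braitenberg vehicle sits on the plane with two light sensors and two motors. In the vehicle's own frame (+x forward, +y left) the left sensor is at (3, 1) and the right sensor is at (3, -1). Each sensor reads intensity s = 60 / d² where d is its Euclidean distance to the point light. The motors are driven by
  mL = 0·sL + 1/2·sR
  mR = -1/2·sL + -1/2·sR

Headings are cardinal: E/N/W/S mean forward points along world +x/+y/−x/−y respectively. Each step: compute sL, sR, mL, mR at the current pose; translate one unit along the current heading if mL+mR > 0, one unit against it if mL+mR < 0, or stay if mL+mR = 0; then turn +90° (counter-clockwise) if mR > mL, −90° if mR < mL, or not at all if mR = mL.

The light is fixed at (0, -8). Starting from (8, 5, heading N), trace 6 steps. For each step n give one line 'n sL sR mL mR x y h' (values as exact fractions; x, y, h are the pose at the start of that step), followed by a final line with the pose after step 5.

0 12/61 60/337 30/337 -3852/20557 8 5 N
1 6/29 30/121 15/121 -798/3509 8 4 E
2 12/29 20/39 10/39 -524/1131 7 4 S
3 3/8 15/53 15/106 -279/848 7 5 W
4 12/61 60/337 30/337 -3852/20557 8 5 N
5 6/29 30/121 15/121 -798/3509 8 4 E
final 7 4 S

n=0: pose=(8,5,N); sL=12/61, sR=60/337; mL=30/337, mR=-3852/20557; mL+mR=-6/61 → advance -1; mR−mL=-5682/20557 → turn -1·90°
n=1: pose=(8,4,E); sL=6/29, sR=30/121; mL=15/121, mR=-798/3509; mL+mR=-3/29 → advance -1; mR−mL=-1233/3509 → turn -1·90°
n=2: pose=(7,4,S); sL=12/29, sR=20/39; mL=10/39, mR=-524/1131; mL+mR=-6/29 → advance -1; mR−mL=-814/1131 → turn -1·90°
n=3: pose=(7,5,W); sL=3/8, sR=15/53; mL=15/106, mR=-279/848; mL+mR=-3/16 → advance -1; mR−mL=-399/848 → turn -1·90°
n=4: pose=(8,5,N); sL=12/61, sR=60/337; mL=30/337, mR=-3852/20557; mL+mR=-6/61 → advance -1; mR−mL=-5682/20557 → turn -1·90°
n=5: pose=(8,4,E); sL=6/29, sR=30/121; mL=15/121, mR=-798/3509; mL+mR=-3/29 → advance -1; mR−mL=-1233/3509 → turn -1·90°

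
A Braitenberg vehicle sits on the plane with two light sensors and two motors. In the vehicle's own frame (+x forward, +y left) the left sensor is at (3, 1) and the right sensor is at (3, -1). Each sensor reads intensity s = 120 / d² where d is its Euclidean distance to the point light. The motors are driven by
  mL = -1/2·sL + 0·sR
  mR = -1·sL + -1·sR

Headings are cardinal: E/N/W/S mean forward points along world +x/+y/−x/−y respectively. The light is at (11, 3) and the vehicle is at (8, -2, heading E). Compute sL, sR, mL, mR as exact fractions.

15/2 10/3 -15/4 -65/6

left sensor world pos  = (11, -1); dL² = 16
right sensor world pos = (11, -3); dR² = 36
sL = 120/16 = 15/2
sR = 120/36 = 10/3
mL = -1/2·sL + 0·sR = -15/4
mR = -1·sL + -1·sR = -65/6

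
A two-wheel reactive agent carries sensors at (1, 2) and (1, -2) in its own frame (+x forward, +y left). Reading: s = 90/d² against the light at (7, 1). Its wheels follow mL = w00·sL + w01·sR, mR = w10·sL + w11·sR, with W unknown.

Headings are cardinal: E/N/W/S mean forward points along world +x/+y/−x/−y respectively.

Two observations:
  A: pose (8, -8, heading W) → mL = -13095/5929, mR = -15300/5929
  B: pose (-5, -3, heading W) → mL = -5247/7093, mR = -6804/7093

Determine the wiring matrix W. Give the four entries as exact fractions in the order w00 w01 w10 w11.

obs A: pose=(8,-8,W) → sL=90/121, sR=90/49, mL=-13095/5929, mR=-15300/5929
obs B: pose=(-5,-3,W) → sL=18/41, sR=90/173, mL=-5247/7093, mR=-6804/7093
sensor matrix S = [[90/121, 90/49], [18/41, 90/173]]; det S = -17638560/42054397
solve [mL_A; mL_B] = S·[w00; w01] and [mR_A; mR_B] = S·[w10; w11]:
  w00 = -1/2, w01 = -1, w10 = -1, w11 = -1

-1/2 -1 -1 -1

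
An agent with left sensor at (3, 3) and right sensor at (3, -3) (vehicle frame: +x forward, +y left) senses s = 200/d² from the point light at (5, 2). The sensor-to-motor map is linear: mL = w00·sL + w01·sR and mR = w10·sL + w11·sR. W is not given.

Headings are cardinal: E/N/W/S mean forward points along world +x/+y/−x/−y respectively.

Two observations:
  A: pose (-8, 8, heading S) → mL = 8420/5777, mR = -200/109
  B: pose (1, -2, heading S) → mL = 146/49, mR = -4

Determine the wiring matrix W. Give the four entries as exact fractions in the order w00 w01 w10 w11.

1 -1/2 -1 0

obs A: pose=(-8,8,S) → sL=200/109, sR=40/53, mL=8420/5777, mR=-200/109
obs B: pose=(1,-2,S) → sL=4, sR=100/49, mL=146/49, mR=-4
sensor matrix S = [[200/109, 40/53], [4, 100/49]]; det S = 205440/283073
solve [mL_A; mL_B] = S·[w00; w01] and [mR_A; mR_B] = S·[w10; w11]:
  w00 = 1, w01 = -1/2, w10 = -1, w11 = 0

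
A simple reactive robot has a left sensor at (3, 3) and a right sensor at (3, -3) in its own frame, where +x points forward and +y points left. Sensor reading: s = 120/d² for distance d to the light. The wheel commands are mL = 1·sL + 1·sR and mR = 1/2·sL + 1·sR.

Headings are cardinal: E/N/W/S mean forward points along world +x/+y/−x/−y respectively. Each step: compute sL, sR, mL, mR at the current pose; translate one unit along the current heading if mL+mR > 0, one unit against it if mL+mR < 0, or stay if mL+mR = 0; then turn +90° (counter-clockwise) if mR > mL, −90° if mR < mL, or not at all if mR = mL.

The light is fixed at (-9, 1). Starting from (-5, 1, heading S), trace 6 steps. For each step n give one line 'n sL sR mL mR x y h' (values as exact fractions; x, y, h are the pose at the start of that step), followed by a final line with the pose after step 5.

n=0: pose=(-5,1,S); sL=60/29, sR=12; mL=408/29, mR=378/29; mL+mR=786/29 → advance +1; mR−mL=-30/29 → turn -1·90°
n=1: pose=(-5,0,W); sL=120/17, sR=24; mL=528/17, mR=468/17; mL+mR=996/17 → advance +1; mR−mL=-60/17 → turn -1·90°
n=2: pose=(-6,0,N); sL=30, sR=3; mL=33, mR=18; mL+mR=51 → advance +1; mR−mL=-15 → turn -1·90°
n=3: pose=(-6,1,E); sL=8/3, sR=8/3; mL=16/3, mR=4; mL+mR=28/3 → advance +1; mR−mL=-4/3 → turn -1·90°
n=4: pose=(-5,1,S); sL=60/29, sR=12; mL=408/29, mR=378/29; mL+mR=786/29 → advance +1; mR−mL=-30/29 → turn -1·90°
n=5: pose=(-5,0,W); sL=120/17, sR=24; mL=528/17, mR=468/17; mL+mR=996/17 → advance +1; mR−mL=-60/17 → turn -1·90°

0 60/29 12 408/29 378/29 -5 1 S
1 120/17 24 528/17 468/17 -5 0 W
2 30 3 33 18 -6 0 N
3 8/3 8/3 16/3 4 -6 1 E
4 60/29 12 408/29 378/29 -5 1 S
5 120/17 24 528/17 468/17 -5 0 W
final -6 0 N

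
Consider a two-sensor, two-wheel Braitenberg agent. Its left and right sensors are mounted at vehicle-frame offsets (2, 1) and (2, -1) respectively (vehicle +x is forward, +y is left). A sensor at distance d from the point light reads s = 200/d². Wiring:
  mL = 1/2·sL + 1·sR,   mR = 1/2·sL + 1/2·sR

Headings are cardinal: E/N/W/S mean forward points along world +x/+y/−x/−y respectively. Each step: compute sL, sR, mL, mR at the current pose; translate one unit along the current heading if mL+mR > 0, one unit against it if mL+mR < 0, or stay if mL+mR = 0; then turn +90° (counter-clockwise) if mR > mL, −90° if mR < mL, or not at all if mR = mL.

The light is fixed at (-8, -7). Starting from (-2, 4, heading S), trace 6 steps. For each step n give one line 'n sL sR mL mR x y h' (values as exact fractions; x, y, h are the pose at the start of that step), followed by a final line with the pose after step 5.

n=0: pose=(-2,4,S); sL=20/13, sR=100/53; mL=1830/689, mR=1180/689; mL+mR=3010/689 → advance +1; mR−mL=-50/53 → turn -1·90°
n=1: pose=(-2,3,W); sL=200/97, sR=200/137; mL=33100/13289, mR=23400/13289; mL+mR=56500/13289 → advance +1; mR−mL=-100/137 → turn -1·90°
n=2: pose=(-3,3,N); sL=5/4, sR=10/9; mL=125/72, mR=85/72; mL+mR=35/12 → advance +1; mR−mL=-5/9 → turn -1·90°
n=3: pose=(-3,4,E); sL=200/193, sR=200/149; mL=53500/28757, mR=34200/28757; mL+mR=87700/28757 → advance +1; mR−mL=-100/149 → turn -1·90°
n=4: pose=(-2,4,S); sL=20/13, sR=100/53; mL=1830/689, mR=1180/689; mL+mR=3010/689 → advance +1; mR−mL=-50/53 → turn -1·90°
n=5: pose=(-2,3,W); sL=200/97, sR=200/137; mL=33100/13289, mR=23400/13289; mL+mR=56500/13289 → advance +1; mR−mL=-100/137 → turn -1·90°

0 20/13 100/53 1830/689 1180/689 -2 4 S
1 200/97 200/137 33100/13289 23400/13289 -2 3 W
2 5/4 10/9 125/72 85/72 -3 3 N
3 200/193 200/149 53500/28757 34200/28757 -3 4 E
4 20/13 100/53 1830/689 1180/689 -2 4 S
5 200/97 200/137 33100/13289 23400/13289 -2 3 W
final -3 3 N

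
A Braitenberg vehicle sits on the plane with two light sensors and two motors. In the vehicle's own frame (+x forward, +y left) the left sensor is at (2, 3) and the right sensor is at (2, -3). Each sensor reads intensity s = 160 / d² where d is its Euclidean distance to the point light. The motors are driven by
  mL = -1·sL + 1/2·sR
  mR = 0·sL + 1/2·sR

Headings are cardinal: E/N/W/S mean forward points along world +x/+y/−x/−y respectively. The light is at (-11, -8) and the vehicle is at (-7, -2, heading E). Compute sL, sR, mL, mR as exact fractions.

left sensor world pos  = (-5, 1); dL² = 117
right sensor world pos = (-5, -5); dR² = 45
sL = 160/117 = 160/117
sR = 160/45 = 32/9
mL = -1·sL + 1/2·sR = 16/39
mR = 0·sL + 1/2·sR = 16/9

160/117 32/9 16/39 16/9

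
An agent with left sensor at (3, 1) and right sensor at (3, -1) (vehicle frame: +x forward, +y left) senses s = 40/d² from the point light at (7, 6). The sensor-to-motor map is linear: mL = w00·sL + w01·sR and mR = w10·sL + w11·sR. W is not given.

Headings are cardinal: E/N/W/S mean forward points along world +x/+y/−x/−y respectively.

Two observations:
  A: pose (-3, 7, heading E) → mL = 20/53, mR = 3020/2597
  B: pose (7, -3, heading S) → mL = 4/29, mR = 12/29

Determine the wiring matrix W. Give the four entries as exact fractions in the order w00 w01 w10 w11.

obs A: pose=(-3,7,E) → sL=40/53, sR=40/49, mL=20/53, mR=3020/2597
obs B: pose=(7,-3,S) → sL=8/29, sR=8/29, mL=4/29, mR=12/29
sensor matrix S = [[40/53, 40/49], [8/29, 8/29]]; det S = -1280/75313
solve [mL_A; mL_B] = S·[w00; w01] and [mR_A; mR_B] = S·[w10; w11]:
  w00 = 1/2, w01 = 0, w10 = 1, w11 = 1/2

1/2 0 1 1/2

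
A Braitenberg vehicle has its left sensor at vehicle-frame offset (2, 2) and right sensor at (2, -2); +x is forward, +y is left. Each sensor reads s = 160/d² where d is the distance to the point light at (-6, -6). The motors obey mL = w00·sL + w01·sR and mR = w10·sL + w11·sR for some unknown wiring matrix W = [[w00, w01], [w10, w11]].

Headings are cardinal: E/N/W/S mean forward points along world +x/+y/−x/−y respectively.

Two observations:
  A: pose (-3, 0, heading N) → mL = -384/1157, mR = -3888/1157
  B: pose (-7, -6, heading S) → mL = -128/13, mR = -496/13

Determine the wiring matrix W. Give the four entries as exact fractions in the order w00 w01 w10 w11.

obs A: pose=(-3,0,N) → sL=32/13, sR=160/89, mL=-384/1157, mR=-3888/1157
obs B: pose=(-7,-6,S) → sL=32, sR=160/13, mL=-128/13, mR=-496/13
sensor matrix S = [[32/13, 160/89], [32, 160/13]]; det S = -409600/15041
solve [mL_A; mL_B] = S·[w00; w01] and [mR_A; mR_B] = S·[w10; w11]:
  w00 = -1/2, w01 = 1/2, w10 = -1, w11 = -1/2

-1/2 1/2 -1 -1/2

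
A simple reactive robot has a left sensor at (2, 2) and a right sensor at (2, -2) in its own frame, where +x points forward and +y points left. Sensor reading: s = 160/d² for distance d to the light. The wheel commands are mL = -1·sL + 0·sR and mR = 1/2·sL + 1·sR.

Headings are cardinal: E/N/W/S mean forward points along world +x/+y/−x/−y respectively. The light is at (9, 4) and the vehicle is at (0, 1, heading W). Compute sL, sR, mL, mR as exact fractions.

80/73 80/61 -80/73 8280/4453

left sensor world pos  = (-2, -1); dL² = 146
right sensor world pos = (-2, 3); dR² = 122
sL = 160/146 = 80/73
sR = 160/122 = 80/61
mL = -1·sL + 0·sR = -80/73
mR = 1/2·sL + 1·sR = 8280/4453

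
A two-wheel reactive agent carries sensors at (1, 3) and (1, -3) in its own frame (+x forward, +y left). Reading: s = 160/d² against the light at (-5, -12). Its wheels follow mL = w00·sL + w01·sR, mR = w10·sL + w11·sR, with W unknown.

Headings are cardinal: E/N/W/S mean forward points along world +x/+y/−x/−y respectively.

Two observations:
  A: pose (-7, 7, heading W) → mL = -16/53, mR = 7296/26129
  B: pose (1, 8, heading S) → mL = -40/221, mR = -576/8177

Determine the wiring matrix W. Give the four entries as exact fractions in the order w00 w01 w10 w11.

obs A: pose=(-7,7,W) → sL=32/53, sR=160/493, mL=-16/53, mR=7296/26129
obs B: pose=(1,8,S) → sL=80/221, sR=16/37, mL=-40/221, mR=-576/8177
sensor matrix S = [[32/53, 160/493], [80/221, 16/37]]; det S = 30683136/213656833
solve [mL_A; mL_B] = S·[w00; w01] and [mR_A; mR_B] = S·[w10; w11]:
  w00 = -1/2, w01 = 0, w10 = 1, w11 = -1

-1/2 0 1 -1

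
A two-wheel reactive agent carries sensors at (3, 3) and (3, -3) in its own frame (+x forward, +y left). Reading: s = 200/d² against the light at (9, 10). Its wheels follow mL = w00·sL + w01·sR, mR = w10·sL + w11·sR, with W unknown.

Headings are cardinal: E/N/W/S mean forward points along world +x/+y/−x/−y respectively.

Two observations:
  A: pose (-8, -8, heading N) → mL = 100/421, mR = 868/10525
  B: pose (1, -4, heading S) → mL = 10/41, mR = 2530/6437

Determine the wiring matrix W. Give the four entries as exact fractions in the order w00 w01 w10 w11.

0 1/2 1 -1/2

obs A: pose=(-8,-8,N) → sL=8/25, sR=200/421, mL=100/421, mR=868/10525
obs B: pose=(1,-4,S) → sL=100/157, sR=20/41, mL=10/41, mR=2530/6437
sensor matrix S = [[8/25, 200/421], [100/157, 20/41]]; det S = -1984896/13549885
solve [mL_A; mL_B] = S·[w00; w01] and [mR_A; mR_B] = S·[w10; w11]:
  w00 = 0, w01 = 1/2, w10 = 1, w11 = -1/2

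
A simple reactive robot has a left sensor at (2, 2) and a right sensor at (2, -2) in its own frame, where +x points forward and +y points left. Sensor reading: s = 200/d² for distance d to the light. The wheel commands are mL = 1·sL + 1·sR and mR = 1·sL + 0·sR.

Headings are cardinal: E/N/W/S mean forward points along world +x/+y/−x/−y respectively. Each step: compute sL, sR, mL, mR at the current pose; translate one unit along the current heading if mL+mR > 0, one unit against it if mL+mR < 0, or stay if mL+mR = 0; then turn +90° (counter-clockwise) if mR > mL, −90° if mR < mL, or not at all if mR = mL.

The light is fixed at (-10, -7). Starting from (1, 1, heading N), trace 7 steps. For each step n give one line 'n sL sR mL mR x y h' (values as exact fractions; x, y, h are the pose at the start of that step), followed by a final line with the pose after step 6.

n=0: pose=(1,1,N); sL=200/181, sR=200/269; mL=90000/48689, mR=200/181; mL+mR=143800/48689 → advance +1; mR−mL=-200/269 → turn -1·90°
n=1: pose=(1,2,E); sL=20/29, sR=100/109; mL=5080/3161, mR=20/29; mL+mR=7260/3161 → advance +1; mR−mL=-100/109 → turn -1·90°
n=2: pose=(2,2,S); sL=40/49, sR=200/149; mL=15760/7301, mR=40/49; mL+mR=21720/7301 → advance +1; mR−mL=-200/149 → turn -1·90°
n=3: pose=(2,1,W); sL=25/17, sR=1; mL=42/17, mR=25/17; mL+mR=67/17 → advance +1; mR−mL=-1 → turn -1·90°
n=4: pose=(1,1,N); sL=200/181, sR=200/269; mL=90000/48689, mR=200/181; mL+mR=143800/48689 → advance +1; mR−mL=-200/269 → turn -1·90°
n=5: pose=(1,2,E); sL=20/29, sR=100/109; mL=5080/3161, mR=20/29; mL+mR=7260/3161 → advance +1; mR−mL=-100/109 → turn -1·90°
n=6: pose=(2,2,S); sL=40/49, sR=200/149; mL=15760/7301, mR=40/49; mL+mR=21720/7301 → advance +1; mR−mL=-200/149 → turn -1·90°

0 200/181 200/269 90000/48689 200/181 1 1 N
1 20/29 100/109 5080/3161 20/29 1 2 E
2 40/49 200/149 15760/7301 40/49 2 2 S
3 25/17 1 42/17 25/17 2 1 W
4 200/181 200/269 90000/48689 200/181 1 1 N
5 20/29 100/109 5080/3161 20/29 1 2 E
6 40/49 200/149 15760/7301 40/49 2 2 S
final 2 1 W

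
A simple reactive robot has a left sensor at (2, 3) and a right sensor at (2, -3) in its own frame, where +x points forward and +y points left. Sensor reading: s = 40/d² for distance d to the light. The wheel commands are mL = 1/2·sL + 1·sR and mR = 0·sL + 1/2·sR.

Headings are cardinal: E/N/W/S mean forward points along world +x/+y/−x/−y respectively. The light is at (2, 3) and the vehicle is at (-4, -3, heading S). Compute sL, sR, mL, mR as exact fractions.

left sensor world pos  = (-1, -5); dL² = 73
right sensor world pos = (-7, -5); dR² = 145
sL = 40/73 = 40/73
sR = 40/145 = 8/29
mL = 1/2·sL + 1·sR = 1164/2117
mR = 0·sL + 1/2·sR = 4/29

40/73 8/29 1164/2117 4/29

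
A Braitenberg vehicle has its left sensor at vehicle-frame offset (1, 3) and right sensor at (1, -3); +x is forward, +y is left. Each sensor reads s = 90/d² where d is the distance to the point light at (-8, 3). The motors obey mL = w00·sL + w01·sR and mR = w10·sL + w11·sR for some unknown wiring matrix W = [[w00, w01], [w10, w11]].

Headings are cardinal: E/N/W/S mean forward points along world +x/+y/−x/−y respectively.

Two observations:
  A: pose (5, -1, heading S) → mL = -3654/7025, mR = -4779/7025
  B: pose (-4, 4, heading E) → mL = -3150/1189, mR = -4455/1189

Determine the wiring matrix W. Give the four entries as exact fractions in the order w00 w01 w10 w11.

obs A: pose=(5,-1,S) → sL=90/281, sR=18/25, mL=-3654/7025, mR=-4779/7025
obs B: pose=(-4,4,E) → sL=90/41, sR=90/29, mL=-3150/1189, mR=-4455/1189
sensor matrix S = [[90/281, 18/25], [90/41, 90/29]]; det S = -979776/1670545
solve [mL_A; mL_B] = S·[w00; w01] and [mR_A; mR_B] = S·[w10; w11]:
  w00 = -1/2, w01 = -1/2, w10 = -1, w11 = -1/2

-1/2 -1/2 -1 -1/2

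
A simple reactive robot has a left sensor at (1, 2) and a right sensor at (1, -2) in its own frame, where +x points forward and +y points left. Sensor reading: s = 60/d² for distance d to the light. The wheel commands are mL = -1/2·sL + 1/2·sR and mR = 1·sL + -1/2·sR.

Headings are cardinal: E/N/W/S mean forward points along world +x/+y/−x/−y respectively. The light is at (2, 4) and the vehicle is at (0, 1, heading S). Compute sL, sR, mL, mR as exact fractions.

left sensor world pos  = (2, 0); dL² = 16
right sensor world pos = (-2, 0); dR² = 32
sL = 60/16 = 15/4
sR = 60/32 = 15/8
mL = -1/2·sL + 1/2·sR = -15/16
mR = 1·sL + -1/2·sR = 45/16

15/4 15/8 -15/16 45/16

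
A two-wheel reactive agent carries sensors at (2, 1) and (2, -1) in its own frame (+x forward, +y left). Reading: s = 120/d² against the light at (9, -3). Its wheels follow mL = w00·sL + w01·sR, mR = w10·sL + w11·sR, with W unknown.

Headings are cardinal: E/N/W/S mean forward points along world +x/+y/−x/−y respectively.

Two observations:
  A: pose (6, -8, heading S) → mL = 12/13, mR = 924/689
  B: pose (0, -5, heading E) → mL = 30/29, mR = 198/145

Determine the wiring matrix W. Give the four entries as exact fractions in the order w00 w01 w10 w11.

obs A: pose=(6,-8,S) → sL=120/53, sR=24/13, mL=12/13, mR=924/689
obs B: pose=(0,-5,E) → sL=12/5, sR=60/29, mL=30/29, mR=198/145
sensor matrix S = [[120/53, 24/13], [12/5, 60/29]]; det S = 25344/99905
solve [mL_A; mL_B] = S·[w00; w01] and [mR_A; mR_B] = S·[w10; w11]:
  w00 = 0, w01 = 1/2, w10 = 1, w11 = -1/2

0 1/2 1 -1/2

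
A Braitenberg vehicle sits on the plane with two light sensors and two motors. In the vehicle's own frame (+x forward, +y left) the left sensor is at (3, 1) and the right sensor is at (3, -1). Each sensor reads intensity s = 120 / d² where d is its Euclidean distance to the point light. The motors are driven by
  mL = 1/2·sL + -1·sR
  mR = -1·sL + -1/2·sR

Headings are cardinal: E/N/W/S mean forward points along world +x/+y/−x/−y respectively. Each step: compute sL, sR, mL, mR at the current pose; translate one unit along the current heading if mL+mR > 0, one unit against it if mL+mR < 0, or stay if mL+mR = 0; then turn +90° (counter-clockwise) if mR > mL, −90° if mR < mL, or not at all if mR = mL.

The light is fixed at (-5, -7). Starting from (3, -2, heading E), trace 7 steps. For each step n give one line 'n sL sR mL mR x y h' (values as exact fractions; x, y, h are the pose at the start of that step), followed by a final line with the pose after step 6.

0 120/157 120/137 -10620/21509 -25860/21509 3 -2 E
1 30/17 3 -36/17 -111/34 2 -2 S
2 120/41 24/13 -204/533 -2052/533 2 -1 W
3 12/13 20/27 -98/351 -454/351 3 -1 N
4 120/157 120/137 -10620/21509 -25860/21509 3 -2 E
5 30/17 3 -36/17 -111/34 2 -2 S
6 120/41 24/13 -204/533 -2052/533 2 -1 W
final 3 -1 N

n=0: pose=(3,-2,E); sL=120/157, sR=120/137; mL=-10620/21509, mR=-25860/21509; mL+mR=-36480/21509 → advance -1; mR−mL=-15240/21509 → turn -1·90°
n=1: pose=(2,-2,S); sL=30/17, sR=3; mL=-36/17, mR=-111/34; mL+mR=-183/34 → advance -1; mR−mL=-39/34 → turn -1·90°
n=2: pose=(2,-1,W); sL=120/41, sR=24/13; mL=-204/533, mR=-2052/533; mL+mR=-2256/533 → advance -1; mR−mL=-1848/533 → turn -1·90°
n=3: pose=(3,-1,N); sL=12/13, sR=20/27; mL=-98/351, mR=-454/351; mL+mR=-184/117 → advance -1; mR−mL=-356/351 → turn -1·90°
n=4: pose=(3,-2,E); sL=120/157, sR=120/137; mL=-10620/21509, mR=-25860/21509; mL+mR=-36480/21509 → advance -1; mR−mL=-15240/21509 → turn -1·90°
n=5: pose=(2,-2,S); sL=30/17, sR=3; mL=-36/17, mR=-111/34; mL+mR=-183/34 → advance -1; mR−mL=-39/34 → turn -1·90°
n=6: pose=(2,-1,W); sL=120/41, sR=24/13; mL=-204/533, mR=-2052/533; mL+mR=-2256/533 → advance -1; mR−mL=-1848/533 → turn -1·90°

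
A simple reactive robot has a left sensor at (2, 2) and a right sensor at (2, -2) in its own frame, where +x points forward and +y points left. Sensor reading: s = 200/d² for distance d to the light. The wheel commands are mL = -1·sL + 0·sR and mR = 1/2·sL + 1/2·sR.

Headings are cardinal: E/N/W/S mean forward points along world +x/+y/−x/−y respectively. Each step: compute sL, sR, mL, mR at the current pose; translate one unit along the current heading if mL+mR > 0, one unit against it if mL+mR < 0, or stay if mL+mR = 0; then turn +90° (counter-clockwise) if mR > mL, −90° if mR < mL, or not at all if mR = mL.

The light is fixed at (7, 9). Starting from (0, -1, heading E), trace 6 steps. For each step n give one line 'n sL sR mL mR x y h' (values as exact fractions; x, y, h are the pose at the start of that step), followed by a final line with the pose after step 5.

n=0: pose=(0,-1,E); sL=200/89, sR=200/169; mL=-200/89, mR=25800/15041; mL+mR=-8000/15041 → advance -1; mR−mL=59600/15041 → turn +1·90°
n=1: pose=(-1,-1,N); sL=50/41, sR=2; mL=-50/41, mR=66/41; mL+mR=16/41 → advance +1; mR−mL=116/41 → turn +1·90°
n=2: pose=(-1,0,W); sL=200/221, sR=200/149; mL=-200/221, mR=37000/32929; mL+mR=7200/32929 → advance +1; mR−mL=66800/32929 → turn +1·90°
n=3: pose=(-2,0,S); sL=20/17, sR=100/121; mL=-20/17, mR=2060/2057; mL+mR=-360/2057 → advance -1; mR−mL=4480/2057 → turn +1·90°
n=4: pose=(-2,1,E); sL=40/17, sR=200/149; mL=-40/17, mR=4680/2533; mL+mR=-1280/2533 → advance -1; mR−mL=10640/2533 → turn +1·90°
n=5: pose=(-3,1,N); sL=10/9, sR=2; mL=-10/9, mR=14/9; mL+mR=4/9 → advance +1; mR−mL=8/3 → turn +1·90°

0 200/89 200/169 -200/89 25800/15041 0 -1 E
1 50/41 2 -50/41 66/41 -1 -1 N
2 200/221 200/149 -200/221 37000/32929 -1 0 W
3 20/17 100/121 -20/17 2060/2057 -2 0 S
4 40/17 200/149 -40/17 4680/2533 -2 1 E
5 10/9 2 -10/9 14/9 -3 1 N
final -3 2 W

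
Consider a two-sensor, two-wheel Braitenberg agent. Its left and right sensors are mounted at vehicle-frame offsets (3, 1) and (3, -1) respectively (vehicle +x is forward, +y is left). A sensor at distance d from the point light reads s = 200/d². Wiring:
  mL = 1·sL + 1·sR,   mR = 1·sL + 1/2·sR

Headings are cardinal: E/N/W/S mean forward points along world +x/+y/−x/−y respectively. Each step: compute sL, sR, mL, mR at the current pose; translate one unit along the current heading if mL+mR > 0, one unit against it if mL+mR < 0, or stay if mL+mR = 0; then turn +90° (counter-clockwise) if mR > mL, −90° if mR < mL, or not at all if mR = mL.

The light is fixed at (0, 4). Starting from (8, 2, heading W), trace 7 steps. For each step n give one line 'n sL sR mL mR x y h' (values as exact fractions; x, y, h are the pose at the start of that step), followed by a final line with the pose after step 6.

n=0: pose=(8,2,W); sL=100/17, sR=100/13; mL=3000/221, mR=2150/221; mL+mR=5150/221 → advance +1; mR−mL=-50/13 → turn -1·90°
n=1: pose=(7,2,N); sL=200/37, sR=40/13; mL=4080/481, mR=3340/481; mL+mR=7420/481 → advance +1; mR−mL=-20/13 → turn -1·90°
n=2: pose=(7,3,E); sL=2, sR=25/13; mL=51/13, mR=77/26; mL+mR=179/26 → advance +1; mR−mL=-25/26 → turn -1·90°
n=3: pose=(8,3,S); sL=200/97, sR=40/13; mL=6480/1261, mR=4540/1261; mL+mR=11020/1261 → advance +1; mR−mL=-20/13 → turn -1·90°
n=4: pose=(8,2,W); sL=100/17, sR=100/13; mL=3000/221, mR=2150/221; mL+mR=5150/221 → advance +1; mR−mL=-50/13 → turn -1·90°
n=5: pose=(7,2,N); sL=200/37, sR=40/13; mL=4080/481, mR=3340/481; mL+mR=7420/481 → advance +1; mR−mL=-20/13 → turn -1·90°
n=6: pose=(7,3,E); sL=2, sR=25/13; mL=51/13, mR=77/26; mL+mR=179/26 → advance +1; mR−mL=-25/26 → turn -1·90°

0 100/17 100/13 3000/221 2150/221 8 2 W
1 200/37 40/13 4080/481 3340/481 7 2 N
2 2 25/13 51/13 77/26 7 3 E
3 200/97 40/13 6480/1261 4540/1261 8 3 S
4 100/17 100/13 3000/221 2150/221 8 2 W
5 200/37 40/13 4080/481 3340/481 7 2 N
6 2 25/13 51/13 77/26 7 3 E
final 8 3 S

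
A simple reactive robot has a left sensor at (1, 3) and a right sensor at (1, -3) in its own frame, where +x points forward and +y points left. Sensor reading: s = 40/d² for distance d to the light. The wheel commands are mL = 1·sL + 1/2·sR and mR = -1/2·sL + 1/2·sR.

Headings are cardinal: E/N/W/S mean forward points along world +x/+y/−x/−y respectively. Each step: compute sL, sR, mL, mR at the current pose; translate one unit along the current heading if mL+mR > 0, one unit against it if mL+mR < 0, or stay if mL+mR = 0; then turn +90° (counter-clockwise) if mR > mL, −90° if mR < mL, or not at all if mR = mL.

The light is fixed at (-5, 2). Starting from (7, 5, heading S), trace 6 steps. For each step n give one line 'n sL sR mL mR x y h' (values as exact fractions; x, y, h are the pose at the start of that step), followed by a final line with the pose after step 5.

n=0: pose=(7,5,S); sL=40/229, sR=8/17; mL=1596/3893, mR=576/3893; mL+mR=2172/3893 → advance +1; mR−mL=-60/229 → turn -1·90°
n=1: pose=(7,4,W); sL=20/61, sR=20/73; mL=2070/4453, mR=-120/4453; mL+mR=1950/4453 → advance +1; mR−mL=-30/61 → turn -1·90°
n=2: pose=(6,4,N); sL=40/73, sR=8/41; mL=1932/2993, mR=-528/2993; mL+mR=1404/2993 → advance +1; mR−mL=-60/73 → turn -1·90°
n=3: pose=(6,5,E); sL=2/9, sR=5/18; mL=13/36, mR=1/36; mL+mR=7/18 → advance +1; mR−mL=-1/3 → turn -1·90°
n=4: pose=(7,5,S); sL=40/229, sR=8/17; mL=1596/3893, mR=576/3893; mL+mR=2172/3893 → advance +1; mR−mL=-60/229 → turn -1·90°
n=5: pose=(7,4,W); sL=20/61, sR=20/73; mL=2070/4453, mR=-120/4453; mL+mR=1950/4453 → advance +1; mR−mL=-30/61 → turn -1·90°

0 40/229 8/17 1596/3893 576/3893 7 5 S
1 20/61 20/73 2070/4453 -120/4453 7 4 W
2 40/73 8/41 1932/2993 -528/2993 6 4 N
3 2/9 5/18 13/36 1/36 6 5 E
4 40/229 8/17 1596/3893 576/3893 7 5 S
5 20/61 20/73 2070/4453 -120/4453 7 4 W
final 6 4 N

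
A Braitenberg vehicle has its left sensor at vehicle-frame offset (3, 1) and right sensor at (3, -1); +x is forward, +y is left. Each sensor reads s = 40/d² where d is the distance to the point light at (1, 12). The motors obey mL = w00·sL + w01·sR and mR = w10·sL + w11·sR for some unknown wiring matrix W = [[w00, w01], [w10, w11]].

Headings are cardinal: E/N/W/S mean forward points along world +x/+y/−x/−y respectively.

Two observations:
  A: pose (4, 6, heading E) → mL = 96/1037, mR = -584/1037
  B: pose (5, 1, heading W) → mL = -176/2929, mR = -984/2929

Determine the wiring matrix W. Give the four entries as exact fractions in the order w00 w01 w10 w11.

1/2 -1/2 -1/2 -1/2

obs A: pose=(4,6,E) → sL=40/61, sR=8/17, mL=96/1037, mR=-584/1037
obs B: pose=(5,1,W) → sL=8/29, sR=40/101, mL=-176/2929, mR=-984/2929
sensor matrix S = [[40/61, 8/17], [8/29, 40/101]]; det S = 394496/3037373
solve [mL_A; mL_B] = S·[w00; w01] and [mR_A; mR_B] = S·[w10; w11]:
  w00 = 1/2, w01 = -1/2, w10 = -1/2, w11 = -1/2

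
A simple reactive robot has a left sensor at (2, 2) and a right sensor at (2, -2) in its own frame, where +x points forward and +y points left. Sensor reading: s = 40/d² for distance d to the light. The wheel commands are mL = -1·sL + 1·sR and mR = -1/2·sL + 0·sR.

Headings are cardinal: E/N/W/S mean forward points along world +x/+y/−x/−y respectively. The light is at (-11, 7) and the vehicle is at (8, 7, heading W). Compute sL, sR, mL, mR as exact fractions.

left sensor world pos  = (6, 5); dL² = 293
right sensor world pos = (6, 9); dR² = 293
sL = 40/293 = 40/293
sR = 40/293 = 40/293
mL = -1·sL + 1·sR = 0
mR = -1/2·sL + 0·sR = -20/293

40/293 40/293 0 -20/293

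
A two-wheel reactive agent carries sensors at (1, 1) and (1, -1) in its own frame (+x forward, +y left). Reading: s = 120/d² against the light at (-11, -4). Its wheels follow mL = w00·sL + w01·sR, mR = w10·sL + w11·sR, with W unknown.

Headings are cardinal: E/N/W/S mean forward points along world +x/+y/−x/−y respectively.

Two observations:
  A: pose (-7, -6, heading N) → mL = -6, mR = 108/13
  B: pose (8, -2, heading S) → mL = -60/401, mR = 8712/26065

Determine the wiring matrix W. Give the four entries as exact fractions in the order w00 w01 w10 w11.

-1/2 0 1/2 1/2

obs A: pose=(-7,-6,N) → sL=12, sR=60/13, mL=-6, mR=108/13
obs B: pose=(8,-2,S) → sL=120/401, sR=24/65, mL=-60/401, mR=8712/26065
sensor matrix S = [[12, 60/13], [120/401, 24/65]]; det S = 79488/26065
solve [mL_A; mL_B] = S·[w00; w01] and [mR_A; mR_B] = S·[w10; w11]:
  w00 = -1/2, w01 = 0, w10 = 1/2, w11 = 1/2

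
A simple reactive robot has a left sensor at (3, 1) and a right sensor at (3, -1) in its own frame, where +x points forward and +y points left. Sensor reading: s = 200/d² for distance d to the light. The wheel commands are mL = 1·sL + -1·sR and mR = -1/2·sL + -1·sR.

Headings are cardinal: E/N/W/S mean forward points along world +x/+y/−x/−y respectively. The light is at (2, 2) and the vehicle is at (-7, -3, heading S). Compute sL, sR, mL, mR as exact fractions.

25/16 50/41 225/656 -2625/1312

left sensor world pos  = (-6, -6); dL² = 128
right sensor world pos = (-8, -6); dR² = 164
sL = 200/128 = 25/16
sR = 200/164 = 50/41
mL = 1·sL + -1·sR = 225/656
mR = -1/2·sL + -1·sR = -2625/1312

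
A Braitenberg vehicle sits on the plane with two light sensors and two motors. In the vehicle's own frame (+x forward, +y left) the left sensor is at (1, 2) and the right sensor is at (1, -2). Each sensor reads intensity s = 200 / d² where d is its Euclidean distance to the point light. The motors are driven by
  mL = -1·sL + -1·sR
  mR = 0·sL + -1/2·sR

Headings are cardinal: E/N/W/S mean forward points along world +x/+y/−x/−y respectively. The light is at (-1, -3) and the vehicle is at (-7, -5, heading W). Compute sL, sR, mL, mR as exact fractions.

left sensor world pos  = (-8, -7); dL² = 65
right sensor world pos = (-8, -3); dR² = 49
sL = 200/65 = 40/13
sR = 200/49 = 200/49
mL = -1·sL + -1·sR = -4560/637
mR = 0·sL + -1/2·sR = -100/49

40/13 200/49 -4560/637 -100/49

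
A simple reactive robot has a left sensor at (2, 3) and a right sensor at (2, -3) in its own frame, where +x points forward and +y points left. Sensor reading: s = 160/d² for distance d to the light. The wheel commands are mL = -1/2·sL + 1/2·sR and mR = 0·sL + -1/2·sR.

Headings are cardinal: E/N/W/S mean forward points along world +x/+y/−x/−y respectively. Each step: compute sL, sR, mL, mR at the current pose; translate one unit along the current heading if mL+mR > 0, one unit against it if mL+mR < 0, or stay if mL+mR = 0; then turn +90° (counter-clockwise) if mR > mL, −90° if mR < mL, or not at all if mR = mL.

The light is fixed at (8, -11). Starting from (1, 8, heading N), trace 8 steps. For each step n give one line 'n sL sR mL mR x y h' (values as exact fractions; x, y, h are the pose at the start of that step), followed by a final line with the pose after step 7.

n=0: pose=(1,8,N); sL=160/541, sR=160/457; mL=6720/247237, mR=-80/457; mL+mR=-80/541 → advance -1; mR−mL=-50000/247237 → turn -1·90°
n=1: pose=(1,7,E); sL=80/233, sR=16/25; mL=864/5825, mR=-8/25; mL+mR=-40/233 → advance -1; mR−mL=-2728/5825 → turn -1·90°
n=2: pose=(0,7,S); sL=160/281, sR=160/377; mL=-7680/105937, mR=-80/377; mL+mR=-80/281 → advance -1; mR−mL=-14800/105937 → turn -1·90°
n=3: pose=(0,8,W); sL=40/89, sR=20/73; mL=-570/6497, mR=-10/73; mL+mR=-20/89 → advance -1; mR−mL=-320/6497 → turn -1·90°
n=4: pose=(1,8,N); sL=160/541, sR=160/457; mL=6720/247237, mR=-80/457; mL+mR=-80/541 → advance -1; mR−mL=-50000/247237 → turn -1·90°
n=5: pose=(1,7,E); sL=80/233, sR=16/25; mL=864/5825, mR=-8/25; mL+mR=-40/233 → advance -1; mR−mL=-2728/5825 → turn -1·90°
n=6: pose=(0,7,S); sL=160/281, sR=160/377; mL=-7680/105937, mR=-80/377; mL+mR=-80/281 → advance -1; mR−mL=-14800/105937 → turn -1·90°
n=7: pose=(0,8,W); sL=40/89, sR=20/73; mL=-570/6497, mR=-10/73; mL+mR=-20/89 → advance -1; mR−mL=-320/6497 → turn -1·90°

0 160/541 160/457 6720/247237 -80/457 1 8 N
1 80/233 16/25 864/5825 -8/25 1 7 E
2 160/281 160/377 -7680/105937 -80/377 0 7 S
3 40/89 20/73 -570/6497 -10/73 0 8 W
4 160/541 160/457 6720/247237 -80/457 1 8 N
5 80/233 16/25 864/5825 -8/25 1 7 E
6 160/281 160/377 -7680/105937 -80/377 0 7 S
7 40/89 20/73 -570/6497 -10/73 0 8 W
final 1 8 N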